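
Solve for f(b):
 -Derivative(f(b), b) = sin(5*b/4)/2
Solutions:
 f(b) = C1 + 2*cos(5*b/4)/5


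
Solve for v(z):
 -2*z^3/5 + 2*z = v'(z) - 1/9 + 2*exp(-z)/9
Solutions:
 v(z) = C1 - z^4/10 + z^2 + z/9 + 2*exp(-z)/9


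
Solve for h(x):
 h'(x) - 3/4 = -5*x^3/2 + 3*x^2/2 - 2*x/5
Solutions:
 h(x) = C1 - 5*x^4/8 + x^3/2 - x^2/5 + 3*x/4


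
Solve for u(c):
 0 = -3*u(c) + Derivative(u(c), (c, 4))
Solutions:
 u(c) = C1*exp(-3^(1/4)*c) + C2*exp(3^(1/4)*c) + C3*sin(3^(1/4)*c) + C4*cos(3^(1/4)*c)


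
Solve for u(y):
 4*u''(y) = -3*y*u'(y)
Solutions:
 u(y) = C1 + C2*erf(sqrt(6)*y/4)


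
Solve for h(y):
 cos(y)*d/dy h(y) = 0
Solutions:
 h(y) = C1


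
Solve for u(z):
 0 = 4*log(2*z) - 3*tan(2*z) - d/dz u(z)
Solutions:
 u(z) = C1 + 4*z*log(z) - 4*z + 4*z*log(2) + 3*log(cos(2*z))/2


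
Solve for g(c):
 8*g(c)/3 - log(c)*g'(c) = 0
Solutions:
 g(c) = C1*exp(8*li(c)/3)


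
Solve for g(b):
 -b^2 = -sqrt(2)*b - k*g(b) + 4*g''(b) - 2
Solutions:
 g(b) = C1*exp(-b*sqrt(k)/2) + C2*exp(b*sqrt(k)/2) + b^2/k - sqrt(2)*b/k - 2/k + 8/k^2


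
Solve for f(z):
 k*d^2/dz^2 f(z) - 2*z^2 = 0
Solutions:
 f(z) = C1 + C2*z + z^4/(6*k)


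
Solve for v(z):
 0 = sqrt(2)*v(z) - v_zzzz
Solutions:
 v(z) = C1*exp(-2^(1/8)*z) + C2*exp(2^(1/8)*z) + C3*sin(2^(1/8)*z) + C4*cos(2^(1/8)*z)


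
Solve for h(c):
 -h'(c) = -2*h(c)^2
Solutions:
 h(c) = -1/(C1 + 2*c)


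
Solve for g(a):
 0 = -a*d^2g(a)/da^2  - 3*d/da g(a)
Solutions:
 g(a) = C1 + C2/a^2


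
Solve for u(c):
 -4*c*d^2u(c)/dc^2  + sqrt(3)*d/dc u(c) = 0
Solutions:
 u(c) = C1 + C2*c^(sqrt(3)/4 + 1)


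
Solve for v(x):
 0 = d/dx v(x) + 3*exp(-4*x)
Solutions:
 v(x) = C1 + 3*exp(-4*x)/4


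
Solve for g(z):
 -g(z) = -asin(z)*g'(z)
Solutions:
 g(z) = C1*exp(Integral(1/asin(z), z))


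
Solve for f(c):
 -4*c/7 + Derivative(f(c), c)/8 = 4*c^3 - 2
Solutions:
 f(c) = C1 + 8*c^4 + 16*c^2/7 - 16*c


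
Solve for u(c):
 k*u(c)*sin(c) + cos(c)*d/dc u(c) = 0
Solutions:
 u(c) = C1*exp(k*log(cos(c)))


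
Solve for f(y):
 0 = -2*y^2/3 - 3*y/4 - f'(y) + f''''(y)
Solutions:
 f(y) = C1 + C4*exp(y) - 2*y^3/9 - 3*y^2/8 + (C2*sin(sqrt(3)*y/2) + C3*cos(sqrt(3)*y/2))*exp(-y/2)


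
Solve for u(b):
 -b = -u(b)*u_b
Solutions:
 u(b) = -sqrt(C1 + b^2)
 u(b) = sqrt(C1 + b^2)


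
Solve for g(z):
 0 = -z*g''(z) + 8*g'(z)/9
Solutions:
 g(z) = C1 + C2*z^(17/9)


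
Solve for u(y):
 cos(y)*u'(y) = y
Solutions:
 u(y) = C1 + Integral(y/cos(y), y)


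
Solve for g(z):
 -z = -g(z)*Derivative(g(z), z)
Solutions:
 g(z) = -sqrt(C1 + z^2)
 g(z) = sqrt(C1 + z^2)


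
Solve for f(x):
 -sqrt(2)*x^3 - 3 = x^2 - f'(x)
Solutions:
 f(x) = C1 + sqrt(2)*x^4/4 + x^3/3 + 3*x


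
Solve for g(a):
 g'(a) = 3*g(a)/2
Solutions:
 g(a) = C1*exp(3*a/2)


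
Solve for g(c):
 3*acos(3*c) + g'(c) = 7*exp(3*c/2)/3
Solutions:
 g(c) = C1 - 3*c*acos(3*c) + sqrt(1 - 9*c^2) + 14*exp(3*c/2)/9


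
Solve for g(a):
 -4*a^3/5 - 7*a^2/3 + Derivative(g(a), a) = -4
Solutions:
 g(a) = C1 + a^4/5 + 7*a^3/9 - 4*a


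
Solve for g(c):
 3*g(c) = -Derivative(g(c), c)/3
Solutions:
 g(c) = C1*exp(-9*c)


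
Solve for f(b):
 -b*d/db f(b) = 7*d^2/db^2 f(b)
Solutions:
 f(b) = C1 + C2*erf(sqrt(14)*b/14)


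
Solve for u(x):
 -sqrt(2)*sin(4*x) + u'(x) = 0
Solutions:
 u(x) = C1 - sqrt(2)*cos(4*x)/4


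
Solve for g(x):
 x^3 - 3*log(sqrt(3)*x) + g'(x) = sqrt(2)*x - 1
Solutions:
 g(x) = C1 - x^4/4 + sqrt(2)*x^2/2 + 3*x*log(x) - 4*x + 3*x*log(3)/2


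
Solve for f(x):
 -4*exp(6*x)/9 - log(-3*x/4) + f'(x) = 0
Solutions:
 f(x) = C1 + x*log(-x) + x*(-2*log(2) - 1 + log(3)) + 2*exp(6*x)/27


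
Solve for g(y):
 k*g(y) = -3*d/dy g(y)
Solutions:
 g(y) = C1*exp(-k*y/3)


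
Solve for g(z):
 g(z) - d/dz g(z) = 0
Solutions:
 g(z) = C1*exp(z)


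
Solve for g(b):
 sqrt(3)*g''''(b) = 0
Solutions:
 g(b) = C1 + C2*b + C3*b^2 + C4*b^3


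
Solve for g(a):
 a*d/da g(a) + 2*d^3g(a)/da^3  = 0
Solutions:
 g(a) = C1 + Integral(C2*airyai(-2^(2/3)*a/2) + C3*airybi(-2^(2/3)*a/2), a)


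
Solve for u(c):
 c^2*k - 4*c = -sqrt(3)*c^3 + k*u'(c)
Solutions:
 u(c) = C1 + sqrt(3)*c^4/(4*k) + c^3/3 - 2*c^2/k


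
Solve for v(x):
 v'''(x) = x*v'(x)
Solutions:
 v(x) = C1 + Integral(C2*airyai(x) + C3*airybi(x), x)


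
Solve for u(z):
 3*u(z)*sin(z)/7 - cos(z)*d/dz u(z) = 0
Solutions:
 u(z) = C1/cos(z)^(3/7)


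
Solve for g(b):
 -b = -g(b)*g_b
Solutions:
 g(b) = -sqrt(C1 + b^2)
 g(b) = sqrt(C1 + b^2)


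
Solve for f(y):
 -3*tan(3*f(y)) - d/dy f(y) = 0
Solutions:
 f(y) = -asin(C1*exp(-9*y))/3 + pi/3
 f(y) = asin(C1*exp(-9*y))/3


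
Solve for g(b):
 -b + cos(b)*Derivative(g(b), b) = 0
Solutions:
 g(b) = C1 + Integral(b/cos(b), b)


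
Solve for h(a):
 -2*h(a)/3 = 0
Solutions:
 h(a) = 0


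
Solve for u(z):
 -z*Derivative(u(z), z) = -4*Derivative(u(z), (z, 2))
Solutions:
 u(z) = C1 + C2*erfi(sqrt(2)*z/4)


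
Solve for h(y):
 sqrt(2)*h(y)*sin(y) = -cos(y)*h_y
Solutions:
 h(y) = C1*cos(y)^(sqrt(2))


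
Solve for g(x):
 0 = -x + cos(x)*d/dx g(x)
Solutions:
 g(x) = C1 + Integral(x/cos(x), x)


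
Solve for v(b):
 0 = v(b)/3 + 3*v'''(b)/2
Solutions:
 v(b) = C3*exp(-6^(1/3)*b/3) + (C1*sin(2^(1/3)*3^(5/6)*b/6) + C2*cos(2^(1/3)*3^(5/6)*b/6))*exp(6^(1/3)*b/6)


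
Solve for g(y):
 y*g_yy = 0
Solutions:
 g(y) = C1 + C2*y


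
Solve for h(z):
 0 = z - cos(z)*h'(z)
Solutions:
 h(z) = C1 + Integral(z/cos(z), z)


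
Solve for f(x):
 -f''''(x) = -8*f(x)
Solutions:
 f(x) = C1*exp(-2^(3/4)*x) + C2*exp(2^(3/4)*x) + C3*sin(2^(3/4)*x) + C4*cos(2^(3/4)*x)


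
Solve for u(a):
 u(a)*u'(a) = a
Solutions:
 u(a) = -sqrt(C1 + a^2)
 u(a) = sqrt(C1 + a^2)


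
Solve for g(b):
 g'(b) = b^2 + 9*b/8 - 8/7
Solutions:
 g(b) = C1 + b^3/3 + 9*b^2/16 - 8*b/7


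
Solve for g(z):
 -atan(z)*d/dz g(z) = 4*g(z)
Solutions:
 g(z) = C1*exp(-4*Integral(1/atan(z), z))


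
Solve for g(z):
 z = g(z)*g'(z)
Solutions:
 g(z) = -sqrt(C1 + z^2)
 g(z) = sqrt(C1 + z^2)


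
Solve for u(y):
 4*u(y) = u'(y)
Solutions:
 u(y) = C1*exp(4*y)


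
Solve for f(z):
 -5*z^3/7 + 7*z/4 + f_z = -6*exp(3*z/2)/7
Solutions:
 f(z) = C1 + 5*z^4/28 - 7*z^2/8 - 4*exp(3*z/2)/7


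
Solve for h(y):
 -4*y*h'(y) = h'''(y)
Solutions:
 h(y) = C1 + Integral(C2*airyai(-2^(2/3)*y) + C3*airybi(-2^(2/3)*y), y)


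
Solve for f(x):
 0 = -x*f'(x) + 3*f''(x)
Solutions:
 f(x) = C1 + C2*erfi(sqrt(6)*x/6)


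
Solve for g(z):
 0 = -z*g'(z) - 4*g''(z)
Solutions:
 g(z) = C1 + C2*erf(sqrt(2)*z/4)


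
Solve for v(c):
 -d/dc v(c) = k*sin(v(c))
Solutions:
 v(c) = -acos((-C1 - exp(2*c*k))/(C1 - exp(2*c*k))) + 2*pi
 v(c) = acos((-C1 - exp(2*c*k))/(C1 - exp(2*c*k)))


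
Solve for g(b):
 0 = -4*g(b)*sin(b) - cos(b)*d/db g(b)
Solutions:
 g(b) = C1*cos(b)^4


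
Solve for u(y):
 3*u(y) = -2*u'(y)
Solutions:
 u(y) = C1*exp(-3*y/2)


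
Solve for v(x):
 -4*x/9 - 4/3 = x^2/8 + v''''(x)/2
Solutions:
 v(x) = C1 + C2*x + C3*x^2 + C4*x^3 - x^6/1440 - x^5/135 - x^4/9


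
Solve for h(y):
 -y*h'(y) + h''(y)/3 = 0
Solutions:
 h(y) = C1 + C2*erfi(sqrt(6)*y/2)


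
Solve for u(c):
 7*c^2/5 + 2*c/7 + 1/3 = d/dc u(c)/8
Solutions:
 u(c) = C1 + 56*c^3/15 + 8*c^2/7 + 8*c/3


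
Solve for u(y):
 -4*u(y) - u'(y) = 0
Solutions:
 u(y) = C1*exp(-4*y)


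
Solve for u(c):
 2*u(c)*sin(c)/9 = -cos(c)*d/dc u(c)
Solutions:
 u(c) = C1*cos(c)^(2/9)


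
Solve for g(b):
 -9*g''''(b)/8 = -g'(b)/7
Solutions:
 g(b) = C1 + C4*exp(2*147^(1/3)*b/21) + (C2*sin(3^(5/6)*7^(2/3)*b/21) + C3*cos(3^(5/6)*7^(2/3)*b/21))*exp(-147^(1/3)*b/21)


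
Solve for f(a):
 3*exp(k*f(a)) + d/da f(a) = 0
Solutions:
 f(a) = Piecewise((log(1/(C1*k + 3*a*k))/k, Ne(k, 0)), (nan, True))
 f(a) = Piecewise((C1 - 3*a, Eq(k, 0)), (nan, True))


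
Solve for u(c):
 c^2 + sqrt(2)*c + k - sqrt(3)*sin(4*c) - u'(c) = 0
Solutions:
 u(c) = C1 + c^3/3 + sqrt(2)*c^2/2 + c*k + sqrt(3)*cos(4*c)/4


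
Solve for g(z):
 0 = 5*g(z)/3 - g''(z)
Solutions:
 g(z) = C1*exp(-sqrt(15)*z/3) + C2*exp(sqrt(15)*z/3)


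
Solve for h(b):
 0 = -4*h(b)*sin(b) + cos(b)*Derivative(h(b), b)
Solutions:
 h(b) = C1/cos(b)^4


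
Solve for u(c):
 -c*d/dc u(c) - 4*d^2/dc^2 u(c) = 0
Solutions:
 u(c) = C1 + C2*erf(sqrt(2)*c/4)


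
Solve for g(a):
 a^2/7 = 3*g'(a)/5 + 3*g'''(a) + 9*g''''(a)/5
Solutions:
 g(a) = C1 + C2*exp(a*(-20 + 50*2^(1/3)/(9*sqrt(2229) + 493)^(1/3) + 2^(2/3)*(9*sqrt(2229) + 493)^(1/3))/36)*sin(2^(1/3)*sqrt(3)*a*(-2^(1/3)*(9*sqrt(2229) + 493)^(1/3) + 50/(9*sqrt(2229) + 493)^(1/3))/36) + C3*exp(a*(-20 + 50*2^(1/3)/(9*sqrt(2229) + 493)^(1/3) + 2^(2/3)*(9*sqrt(2229) + 493)^(1/3))/36)*cos(2^(1/3)*sqrt(3)*a*(-2^(1/3)*(9*sqrt(2229) + 493)^(1/3) + 50/(9*sqrt(2229) + 493)^(1/3))/36) + C4*exp(-a*(50*2^(1/3)/(9*sqrt(2229) + 493)^(1/3) + 10 + 2^(2/3)*(9*sqrt(2229) + 493)^(1/3))/18) + 5*a^3/63 - 50*a/21


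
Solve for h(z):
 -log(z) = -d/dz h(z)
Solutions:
 h(z) = C1 + z*log(z) - z


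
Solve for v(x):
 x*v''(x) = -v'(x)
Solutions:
 v(x) = C1 + C2*log(x)


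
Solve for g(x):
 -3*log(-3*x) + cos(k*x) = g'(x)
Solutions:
 g(x) = C1 - 3*x*log(-x) - 3*x*log(3) + 3*x + Piecewise((sin(k*x)/k, Ne(k, 0)), (x, True))


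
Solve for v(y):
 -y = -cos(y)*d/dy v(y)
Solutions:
 v(y) = C1 + Integral(y/cos(y), y)


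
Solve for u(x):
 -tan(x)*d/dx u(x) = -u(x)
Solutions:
 u(x) = C1*sin(x)


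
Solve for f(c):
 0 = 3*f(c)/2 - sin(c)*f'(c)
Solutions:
 f(c) = C1*(cos(c) - 1)^(3/4)/(cos(c) + 1)^(3/4)


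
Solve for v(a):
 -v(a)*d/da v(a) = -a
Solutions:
 v(a) = -sqrt(C1 + a^2)
 v(a) = sqrt(C1 + a^2)


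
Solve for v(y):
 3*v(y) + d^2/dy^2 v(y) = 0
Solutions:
 v(y) = C1*sin(sqrt(3)*y) + C2*cos(sqrt(3)*y)


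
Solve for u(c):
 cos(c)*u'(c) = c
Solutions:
 u(c) = C1 + Integral(c/cos(c), c)


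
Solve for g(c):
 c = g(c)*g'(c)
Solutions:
 g(c) = -sqrt(C1 + c^2)
 g(c) = sqrt(C1 + c^2)


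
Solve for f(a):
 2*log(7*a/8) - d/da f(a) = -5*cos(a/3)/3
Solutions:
 f(a) = C1 + 2*a*log(a) - 6*a*log(2) - 2*a + 2*a*log(7) + 5*sin(a/3)


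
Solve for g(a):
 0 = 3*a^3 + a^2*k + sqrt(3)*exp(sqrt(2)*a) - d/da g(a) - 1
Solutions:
 g(a) = C1 + 3*a^4/4 + a^3*k/3 - a + sqrt(6)*exp(sqrt(2)*a)/2


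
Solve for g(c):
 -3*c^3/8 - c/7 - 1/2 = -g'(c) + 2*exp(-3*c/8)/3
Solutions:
 g(c) = C1 + 3*c^4/32 + c^2/14 + c/2 - 16*exp(-3*c/8)/9


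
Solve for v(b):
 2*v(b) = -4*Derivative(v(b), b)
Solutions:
 v(b) = C1*exp(-b/2)


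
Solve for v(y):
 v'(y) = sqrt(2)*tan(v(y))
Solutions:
 v(y) = pi - asin(C1*exp(sqrt(2)*y))
 v(y) = asin(C1*exp(sqrt(2)*y))


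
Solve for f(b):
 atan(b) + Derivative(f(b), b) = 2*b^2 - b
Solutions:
 f(b) = C1 + 2*b^3/3 - b^2/2 - b*atan(b) + log(b^2 + 1)/2


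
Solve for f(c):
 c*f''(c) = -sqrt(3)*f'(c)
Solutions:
 f(c) = C1 + C2*c^(1 - sqrt(3))


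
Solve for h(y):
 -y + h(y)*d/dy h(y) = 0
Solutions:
 h(y) = -sqrt(C1 + y^2)
 h(y) = sqrt(C1 + y^2)


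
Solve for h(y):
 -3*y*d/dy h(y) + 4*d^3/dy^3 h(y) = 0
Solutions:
 h(y) = C1 + Integral(C2*airyai(6^(1/3)*y/2) + C3*airybi(6^(1/3)*y/2), y)


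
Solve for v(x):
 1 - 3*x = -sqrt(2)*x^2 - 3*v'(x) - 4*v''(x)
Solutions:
 v(x) = C1 + C2*exp(-3*x/4) - sqrt(2)*x^3/9 + x^2/2 + 4*sqrt(2)*x^2/9 - 32*sqrt(2)*x/27 - 5*x/3


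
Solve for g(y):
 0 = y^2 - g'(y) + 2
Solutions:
 g(y) = C1 + y^3/3 + 2*y


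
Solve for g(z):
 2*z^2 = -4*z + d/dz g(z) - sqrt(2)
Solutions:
 g(z) = C1 + 2*z^3/3 + 2*z^2 + sqrt(2)*z


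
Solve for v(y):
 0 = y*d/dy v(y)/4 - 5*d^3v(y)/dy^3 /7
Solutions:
 v(y) = C1 + Integral(C2*airyai(350^(1/3)*y/10) + C3*airybi(350^(1/3)*y/10), y)


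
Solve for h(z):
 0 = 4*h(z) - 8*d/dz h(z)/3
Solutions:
 h(z) = C1*exp(3*z/2)


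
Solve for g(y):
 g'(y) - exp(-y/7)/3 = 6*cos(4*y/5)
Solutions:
 g(y) = C1 + 15*sin(4*y/5)/2 - 7*exp(-y/7)/3


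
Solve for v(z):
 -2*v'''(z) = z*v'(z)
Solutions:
 v(z) = C1 + Integral(C2*airyai(-2^(2/3)*z/2) + C3*airybi(-2^(2/3)*z/2), z)


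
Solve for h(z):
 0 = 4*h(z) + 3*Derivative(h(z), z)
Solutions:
 h(z) = C1*exp(-4*z/3)


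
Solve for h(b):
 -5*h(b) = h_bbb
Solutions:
 h(b) = C3*exp(-5^(1/3)*b) + (C1*sin(sqrt(3)*5^(1/3)*b/2) + C2*cos(sqrt(3)*5^(1/3)*b/2))*exp(5^(1/3)*b/2)


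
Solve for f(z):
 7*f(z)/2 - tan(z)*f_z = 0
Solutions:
 f(z) = C1*sin(z)^(7/2)


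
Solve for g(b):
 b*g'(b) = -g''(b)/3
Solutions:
 g(b) = C1 + C2*erf(sqrt(6)*b/2)


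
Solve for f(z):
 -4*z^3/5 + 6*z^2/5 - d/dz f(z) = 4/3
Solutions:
 f(z) = C1 - z^4/5 + 2*z^3/5 - 4*z/3


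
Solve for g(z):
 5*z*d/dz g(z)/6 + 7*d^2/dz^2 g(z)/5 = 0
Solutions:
 g(z) = C1 + C2*erf(5*sqrt(21)*z/42)


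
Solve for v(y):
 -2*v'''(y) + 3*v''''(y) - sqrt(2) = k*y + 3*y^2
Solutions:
 v(y) = C1 + C2*y + C3*y^2 + C4*exp(2*y/3) - y^5/40 + y^4*(-k - 9)/48 + y^3*(-3*k - 27 - 2*sqrt(2))/24


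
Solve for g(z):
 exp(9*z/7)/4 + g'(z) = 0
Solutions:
 g(z) = C1 - 7*exp(9*z/7)/36


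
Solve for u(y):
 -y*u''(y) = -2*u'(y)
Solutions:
 u(y) = C1 + C2*y^3


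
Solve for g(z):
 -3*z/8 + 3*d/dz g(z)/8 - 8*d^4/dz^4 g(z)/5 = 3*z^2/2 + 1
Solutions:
 g(z) = C1 + C4*exp(15^(1/3)*z/4) + 4*z^3/3 + z^2/2 + 8*z/3 + (C2*sin(3^(5/6)*5^(1/3)*z/8) + C3*cos(3^(5/6)*5^(1/3)*z/8))*exp(-15^(1/3)*z/8)


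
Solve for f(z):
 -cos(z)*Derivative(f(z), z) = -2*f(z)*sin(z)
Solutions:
 f(z) = C1/cos(z)^2


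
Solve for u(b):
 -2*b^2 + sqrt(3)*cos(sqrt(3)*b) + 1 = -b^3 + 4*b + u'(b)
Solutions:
 u(b) = C1 + b^4/4 - 2*b^3/3 - 2*b^2 + b + sin(sqrt(3)*b)


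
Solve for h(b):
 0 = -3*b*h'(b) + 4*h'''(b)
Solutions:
 h(b) = C1 + Integral(C2*airyai(6^(1/3)*b/2) + C3*airybi(6^(1/3)*b/2), b)


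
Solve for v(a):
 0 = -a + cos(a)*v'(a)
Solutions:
 v(a) = C1 + Integral(a/cos(a), a)


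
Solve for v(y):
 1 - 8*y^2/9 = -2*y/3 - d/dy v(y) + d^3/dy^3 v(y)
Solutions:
 v(y) = C1 + C2*exp(-y) + C3*exp(y) + 8*y^3/27 - y^2/3 + 7*y/9


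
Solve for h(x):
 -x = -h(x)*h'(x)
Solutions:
 h(x) = -sqrt(C1 + x^2)
 h(x) = sqrt(C1 + x^2)


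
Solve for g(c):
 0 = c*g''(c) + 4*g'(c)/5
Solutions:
 g(c) = C1 + C2*c^(1/5)


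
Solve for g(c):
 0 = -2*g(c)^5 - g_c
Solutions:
 g(c) = -I*(1/(C1 + 8*c))^(1/4)
 g(c) = I*(1/(C1 + 8*c))^(1/4)
 g(c) = -(1/(C1 + 8*c))^(1/4)
 g(c) = (1/(C1 + 8*c))^(1/4)


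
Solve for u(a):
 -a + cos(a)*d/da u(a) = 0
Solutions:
 u(a) = C1 + Integral(a/cos(a), a)


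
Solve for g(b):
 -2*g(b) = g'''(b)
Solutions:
 g(b) = C3*exp(-2^(1/3)*b) + (C1*sin(2^(1/3)*sqrt(3)*b/2) + C2*cos(2^(1/3)*sqrt(3)*b/2))*exp(2^(1/3)*b/2)


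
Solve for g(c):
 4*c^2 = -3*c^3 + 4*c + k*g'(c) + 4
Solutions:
 g(c) = C1 + 3*c^4/(4*k) + 4*c^3/(3*k) - 2*c^2/k - 4*c/k


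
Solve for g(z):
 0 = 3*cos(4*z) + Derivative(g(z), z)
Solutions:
 g(z) = C1 - 3*sin(4*z)/4


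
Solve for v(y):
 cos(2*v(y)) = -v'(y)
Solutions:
 v(y) = -asin((C1 + exp(4*y))/(C1 - exp(4*y)))/2 + pi/2
 v(y) = asin((C1 + exp(4*y))/(C1 - exp(4*y)))/2


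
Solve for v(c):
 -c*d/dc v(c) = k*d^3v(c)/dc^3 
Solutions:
 v(c) = C1 + Integral(C2*airyai(c*(-1/k)^(1/3)) + C3*airybi(c*(-1/k)^(1/3)), c)


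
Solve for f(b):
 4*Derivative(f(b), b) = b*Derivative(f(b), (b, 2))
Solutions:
 f(b) = C1 + C2*b^5


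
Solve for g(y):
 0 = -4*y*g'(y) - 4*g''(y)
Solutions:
 g(y) = C1 + C2*erf(sqrt(2)*y/2)


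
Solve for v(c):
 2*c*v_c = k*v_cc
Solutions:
 v(c) = C1 + C2*erf(c*sqrt(-1/k))/sqrt(-1/k)


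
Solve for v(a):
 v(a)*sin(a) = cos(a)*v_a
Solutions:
 v(a) = C1/cos(a)


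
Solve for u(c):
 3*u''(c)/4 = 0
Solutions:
 u(c) = C1 + C2*c


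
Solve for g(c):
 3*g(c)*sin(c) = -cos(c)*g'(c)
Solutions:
 g(c) = C1*cos(c)^3


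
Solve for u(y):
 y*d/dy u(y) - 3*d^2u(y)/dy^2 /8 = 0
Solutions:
 u(y) = C1 + C2*erfi(2*sqrt(3)*y/3)


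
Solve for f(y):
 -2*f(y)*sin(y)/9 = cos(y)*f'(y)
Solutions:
 f(y) = C1*cos(y)^(2/9)


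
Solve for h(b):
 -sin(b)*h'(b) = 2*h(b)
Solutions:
 h(b) = C1*(cos(b) + 1)/(cos(b) - 1)


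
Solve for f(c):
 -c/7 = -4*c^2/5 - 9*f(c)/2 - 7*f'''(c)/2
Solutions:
 f(c) = C3*exp(-21^(2/3)*c/7) - 8*c^2/45 + 2*c/63 + (C1*sin(3*3^(1/6)*7^(2/3)*c/14) + C2*cos(3*3^(1/6)*7^(2/3)*c/14))*exp(21^(2/3)*c/14)


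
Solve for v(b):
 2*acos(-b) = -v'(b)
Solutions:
 v(b) = C1 - 2*b*acos(-b) - 2*sqrt(1 - b^2)


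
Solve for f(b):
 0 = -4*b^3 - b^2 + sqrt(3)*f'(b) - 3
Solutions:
 f(b) = C1 + sqrt(3)*b^4/3 + sqrt(3)*b^3/9 + sqrt(3)*b


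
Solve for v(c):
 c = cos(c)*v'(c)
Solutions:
 v(c) = C1 + Integral(c/cos(c), c)


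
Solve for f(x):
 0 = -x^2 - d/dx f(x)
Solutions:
 f(x) = C1 - x^3/3


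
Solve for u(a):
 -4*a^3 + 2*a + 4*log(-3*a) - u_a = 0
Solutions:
 u(a) = C1 - a^4 + a^2 + 4*a*log(-a) + 4*a*(-1 + log(3))


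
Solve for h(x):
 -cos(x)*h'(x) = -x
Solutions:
 h(x) = C1 + Integral(x/cos(x), x)


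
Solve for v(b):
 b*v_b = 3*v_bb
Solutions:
 v(b) = C1 + C2*erfi(sqrt(6)*b/6)


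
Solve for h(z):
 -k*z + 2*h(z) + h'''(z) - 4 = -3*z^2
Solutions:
 h(z) = C3*exp(-2^(1/3)*z) + k*z/2 - 3*z^2/2 + (C1*sin(2^(1/3)*sqrt(3)*z/2) + C2*cos(2^(1/3)*sqrt(3)*z/2))*exp(2^(1/3)*z/2) + 2


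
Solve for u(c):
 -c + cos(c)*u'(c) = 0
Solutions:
 u(c) = C1 + Integral(c/cos(c), c)


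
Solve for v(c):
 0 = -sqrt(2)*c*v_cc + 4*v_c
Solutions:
 v(c) = C1 + C2*c^(1 + 2*sqrt(2))


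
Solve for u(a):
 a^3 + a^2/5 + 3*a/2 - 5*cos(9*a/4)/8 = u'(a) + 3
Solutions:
 u(a) = C1 + a^4/4 + a^3/15 + 3*a^2/4 - 3*a - 5*sin(9*a/4)/18


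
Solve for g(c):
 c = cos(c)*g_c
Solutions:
 g(c) = C1 + Integral(c/cos(c), c)


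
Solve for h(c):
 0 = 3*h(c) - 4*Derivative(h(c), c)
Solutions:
 h(c) = C1*exp(3*c/4)


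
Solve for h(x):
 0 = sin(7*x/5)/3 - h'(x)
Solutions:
 h(x) = C1 - 5*cos(7*x/5)/21


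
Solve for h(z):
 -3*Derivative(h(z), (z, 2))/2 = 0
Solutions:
 h(z) = C1 + C2*z


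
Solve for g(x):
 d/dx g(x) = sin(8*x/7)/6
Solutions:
 g(x) = C1 - 7*cos(8*x/7)/48


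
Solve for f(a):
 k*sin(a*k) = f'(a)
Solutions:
 f(a) = C1 - cos(a*k)


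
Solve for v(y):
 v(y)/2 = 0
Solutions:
 v(y) = 0


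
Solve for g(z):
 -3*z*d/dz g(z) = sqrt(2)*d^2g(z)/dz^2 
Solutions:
 g(z) = C1 + C2*erf(2^(1/4)*sqrt(3)*z/2)


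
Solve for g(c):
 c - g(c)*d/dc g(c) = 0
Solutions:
 g(c) = -sqrt(C1 + c^2)
 g(c) = sqrt(C1 + c^2)


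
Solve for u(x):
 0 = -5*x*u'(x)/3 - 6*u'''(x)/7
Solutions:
 u(x) = C1 + Integral(C2*airyai(-420^(1/3)*x/6) + C3*airybi(-420^(1/3)*x/6), x)


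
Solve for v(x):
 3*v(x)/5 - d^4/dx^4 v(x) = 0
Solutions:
 v(x) = C1*exp(-3^(1/4)*5^(3/4)*x/5) + C2*exp(3^(1/4)*5^(3/4)*x/5) + C3*sin(3^(1/4)*5^(3/4)*x/5) + C4*cos(3^(1/4)*5^(3/4)*x/5)


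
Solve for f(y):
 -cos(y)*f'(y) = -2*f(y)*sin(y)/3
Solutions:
 f(y) = C1/cos(y)^(2/3)


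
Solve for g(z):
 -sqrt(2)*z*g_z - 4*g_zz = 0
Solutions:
 g(z) = C1 + C2*erf(2^(3/4)*z/4)


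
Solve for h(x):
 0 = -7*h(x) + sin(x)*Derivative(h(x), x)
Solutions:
 h(x) = C1*sqrt(cos(x) - 1)*(cos(x)^3 - 3*cos(x)^2 + 3*cos(x) - 1)/(sqrt(cos(x) + 1)*(cos(x)^3 + 3*cos(x)^2 + 3*cos(x) + 1))


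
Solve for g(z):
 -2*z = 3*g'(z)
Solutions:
 g(z) = C1 - z^2/3


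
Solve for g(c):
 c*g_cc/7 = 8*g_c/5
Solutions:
 g(c) = C1 + C2*c^(61/5)


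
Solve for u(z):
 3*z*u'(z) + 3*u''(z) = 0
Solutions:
 u(z) = C1 + C2*erf(sqrt(2)*z/2)


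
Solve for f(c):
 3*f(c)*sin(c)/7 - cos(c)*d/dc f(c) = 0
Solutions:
 f(c) = C1/cos(c)^(3/7)


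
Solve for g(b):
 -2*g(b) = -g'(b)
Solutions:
 g(b) = C1*exp(2*b)


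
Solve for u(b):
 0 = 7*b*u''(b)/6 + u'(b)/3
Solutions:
 u(b) = C1 + C2*b^(5/7)


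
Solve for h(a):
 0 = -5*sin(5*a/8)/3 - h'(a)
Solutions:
 h(a) = C1 + 8*cos(5*a/8)/3


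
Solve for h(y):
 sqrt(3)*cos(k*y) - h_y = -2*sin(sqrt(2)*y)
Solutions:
 h(y) = C1 - sqrt(2)*cos(sqrt(2)*y) + sqrt(3)*sin(k*y)/k


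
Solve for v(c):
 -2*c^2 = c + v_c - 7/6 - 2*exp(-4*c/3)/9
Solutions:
 v(c) = C1 - 2*c^3/3 - c^2/2 + 7*c/6 - exp(-4*c/3)/6


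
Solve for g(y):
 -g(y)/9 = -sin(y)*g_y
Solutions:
 g(y) = C1*(cos(y) - 1)^(1/18)/(cos(y) + 1)^(1/18)


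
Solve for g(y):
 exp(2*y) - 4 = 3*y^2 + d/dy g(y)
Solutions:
 g(y) = C1 - y^3 - 4*y + exp(2*y)/2


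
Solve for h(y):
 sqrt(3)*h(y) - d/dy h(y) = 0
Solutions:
 h(y) = C1*exp(sqrt(3)*y)


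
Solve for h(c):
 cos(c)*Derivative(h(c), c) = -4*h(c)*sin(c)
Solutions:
 h(c) = C1*cos(c)^4


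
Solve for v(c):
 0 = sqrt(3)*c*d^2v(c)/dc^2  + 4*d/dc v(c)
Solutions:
 v(c) = C1 + C2*c^(1 - 4*sqrt(3)/3)


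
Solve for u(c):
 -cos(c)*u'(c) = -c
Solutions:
 u(c) = C1 + Integral(c/cos(c), c)


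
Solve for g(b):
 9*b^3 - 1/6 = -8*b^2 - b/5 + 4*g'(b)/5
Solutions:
 g(b) = C1 + 45*b^4/16 + 10*b^3/3 + b^2/8 - 5*b/24


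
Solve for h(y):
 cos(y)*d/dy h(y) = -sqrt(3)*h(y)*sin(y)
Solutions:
 h(y) = C1*cos(y)^(sqrt(3))


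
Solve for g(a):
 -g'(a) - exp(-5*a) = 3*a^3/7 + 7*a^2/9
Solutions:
 g(a) = C1 - 3*a^4/28 - 7*a^3/27 + exp(-5*a)/5


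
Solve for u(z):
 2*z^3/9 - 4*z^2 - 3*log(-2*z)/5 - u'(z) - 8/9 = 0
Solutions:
 u(z) = C1 + z^4/18 - 4*z^3/3 - 3*z*log(-z)/5 + z*(-27*log(2) - 13)/45


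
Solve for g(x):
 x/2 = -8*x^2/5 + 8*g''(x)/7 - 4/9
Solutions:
 g(x) = C1 + C2*x + 7*x^4/60 + 7*x^3/96 + 7*x^2/36


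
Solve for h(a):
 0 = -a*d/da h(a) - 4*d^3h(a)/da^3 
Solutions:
 h(a) = C1 + Integral(C2*airyai(-2^(1/3)*a/2) + C3*airybi(-2^(1/3)*a/2), a)


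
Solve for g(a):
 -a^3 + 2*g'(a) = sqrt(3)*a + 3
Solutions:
 g(a) = C1 + a^4/8 + sqrt(3)*a^2/4 + 3*a/2


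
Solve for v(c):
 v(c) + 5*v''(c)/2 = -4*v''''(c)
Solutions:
 v(c) = (C1*sin(sqrt(2)*c*cos(atan(sqrt(39)/5)/2)/2) + C2*cos(sqrt(2)*c*cos(atan(sqrt(39)/5)/2)/2))*exp(-sqrt(2)*c*sin(atan(sqrt(39)/5)/2)/2) + (C3*sin(sqrt(2)*c*cos(atan(sqrt(39)/5)/2)/2) + C4*cos(sqrt(2)*c*cos(atan(sqrt(39)/5)/2)/2))*exp(sqrt(2)*c*sin(atan(sqrt(39)/5)/2)/2)


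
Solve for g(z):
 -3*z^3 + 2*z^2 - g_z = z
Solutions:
 g(z) = C1 - 3*z^4/4 + 2*z^3/3 - z^2/2


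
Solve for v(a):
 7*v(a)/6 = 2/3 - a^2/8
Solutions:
 v(a) = 4/7 - 3*a^2/28


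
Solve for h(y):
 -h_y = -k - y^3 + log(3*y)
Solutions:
 h(y) = C1 + k*y + y^4/4 - y*log(y) - y*log(3) + y


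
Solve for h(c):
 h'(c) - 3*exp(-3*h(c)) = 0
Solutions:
 h(c) = log(C1 + 9*c)/3
 h(c) = log((-3^(1/3) - 3^(5/6)*I)*(C1 + 3*c)^(1/3)/2)
 h(c) = log((-3^(1/3) + 3^(5/6)*I)*(C1 + 3*c)^(1/3)/2)


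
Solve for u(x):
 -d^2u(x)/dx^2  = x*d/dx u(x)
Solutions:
 u(x) = C1 + C2*erf(sqrt(2)*x/2)


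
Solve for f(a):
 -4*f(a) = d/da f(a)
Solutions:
 f(a) = C1*exp(-4*a)


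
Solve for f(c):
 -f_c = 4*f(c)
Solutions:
 f(c) = C1*exp(-4*c)


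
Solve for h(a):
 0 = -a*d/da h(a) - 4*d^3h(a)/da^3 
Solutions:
 h(a) = C1 + Integral(C2*airyai(-2^(1/3)*a/2) + C3*airybi(-2^(1/3)*a/2), a)


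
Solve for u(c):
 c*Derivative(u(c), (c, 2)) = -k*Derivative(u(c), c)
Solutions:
 u(c) = C1 + c^(1 - re(k))*(C2*sin(log(c)*Abs(im(k))) + C3*cos(log(c)*im(k)))


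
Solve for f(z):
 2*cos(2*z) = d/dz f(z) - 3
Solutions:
 f(z) = C1 + 3*z + sin(2*z)


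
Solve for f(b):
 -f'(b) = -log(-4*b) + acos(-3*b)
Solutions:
 f(b) = C1 + b*log(-b) - b*acos(-3*b) - b + 2*b*log(2) - sqrt(1 - 9*b^2)/3


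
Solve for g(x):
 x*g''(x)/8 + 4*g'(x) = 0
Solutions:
 g(x) = C1 + C2/x^31


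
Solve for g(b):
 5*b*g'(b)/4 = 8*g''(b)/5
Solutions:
 g(b) = C1 + C2*erfi(5*b/8)


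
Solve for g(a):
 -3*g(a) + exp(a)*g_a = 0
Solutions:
 g(a) = C1*exp(-3*exp(-a))


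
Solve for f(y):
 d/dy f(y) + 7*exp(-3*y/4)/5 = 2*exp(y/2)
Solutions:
 f(y) = C1 + 4*exp(y/2) + 28*exp(-3*y/4)/15


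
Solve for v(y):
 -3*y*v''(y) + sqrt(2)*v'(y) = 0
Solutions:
 v(y) = C1 + C2*y^(sqrt(2)/3 + 1)


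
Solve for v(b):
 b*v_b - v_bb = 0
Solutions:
 v(b) = C1 + C2*erfi(sqrt(2)*b/2)


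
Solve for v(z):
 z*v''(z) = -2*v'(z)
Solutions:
 v(z) = C1 + C2/z


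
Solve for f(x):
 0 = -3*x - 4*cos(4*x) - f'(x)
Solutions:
 f(x) = C1 - 3*x^2/2 - sin(4*x)


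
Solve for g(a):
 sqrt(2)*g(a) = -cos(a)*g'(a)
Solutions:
 g(a) = C1*(sin(a) - 1)^(sqrt(2)/2)/(sin(a) + 1)^(sqrt(2)/2)


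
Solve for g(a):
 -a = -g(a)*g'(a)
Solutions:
 g(a) = -sqrt(C1 + a^2)
 g(a) = sqrt(C1 + a^2)


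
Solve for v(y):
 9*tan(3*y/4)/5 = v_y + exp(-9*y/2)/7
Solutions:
 v(y) = C1 + 6*log(tan(3*y/4)^2 + 1)/5 + 2*exp(-9*y/2)/63


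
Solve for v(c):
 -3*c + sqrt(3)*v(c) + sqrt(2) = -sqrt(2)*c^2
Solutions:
 v(c) = -sqrt(6)*c^2/3 + sqrt(3)*c - sqrt(6)/3


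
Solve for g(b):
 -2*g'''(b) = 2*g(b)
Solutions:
 g(b) = C3*exp(-b) + (C1*sin(sqrt(3)*b/2) + C2*cos(sqrt(3)*b/2))*exp(b/2)


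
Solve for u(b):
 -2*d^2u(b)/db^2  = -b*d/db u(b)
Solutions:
 u(b) = C1 + C2*erfi(b/2)


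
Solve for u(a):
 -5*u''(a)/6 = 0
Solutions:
 u(a) = C1 + C2*a


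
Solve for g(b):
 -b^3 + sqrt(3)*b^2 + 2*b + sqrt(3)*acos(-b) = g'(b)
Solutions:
 g(b) = C1 - b^4/4 + sqrt(3)*b^3/3 + b^2 + sqrt(3)*(b*acos(-b) + sqrt(1 - b^2))


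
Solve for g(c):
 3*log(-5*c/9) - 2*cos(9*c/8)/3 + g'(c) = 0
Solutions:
 g(c) = C1 - 3*c*log(-c) - 3*c*log(5) + 3*c + 6*c*log(3) + 16*sin(9*c/8)/27


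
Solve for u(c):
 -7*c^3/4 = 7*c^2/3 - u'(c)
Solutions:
 u(c) = C1 + 7*c^4/16 + 7*c^3/9


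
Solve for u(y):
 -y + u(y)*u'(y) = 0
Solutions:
 u(y) = -sqrt(C1 + y^2)
 u(y) = sqrt(C1 + y^2)


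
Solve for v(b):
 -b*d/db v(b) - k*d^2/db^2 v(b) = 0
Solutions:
 v(b) = C1 + C2*sqrt(k)*erf(sqrt(2)*b*sqrt(1/k)/2)


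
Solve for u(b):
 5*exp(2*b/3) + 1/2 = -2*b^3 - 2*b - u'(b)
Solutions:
 u(b) = C1 - b^4/2 - b^2 - b/2 - 15*exp(2*b/3)/2


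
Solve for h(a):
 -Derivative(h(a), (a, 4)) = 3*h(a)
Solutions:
 h(a) = (C1*sin(sqrt(2)*3^(1/4)*a/2) + C2*cos(sqrt(2)*3^(1/4)*a/2))*exp(-sqrt(2)*3^(1/4)*a/2) + (C3*sin(sqrt(2)*3^(1/4)*a/2) + C4*cos(sqrt(2)*3^(1/4)*a/2))*exp(sqrt(2)*3^(1/4)*a/2)


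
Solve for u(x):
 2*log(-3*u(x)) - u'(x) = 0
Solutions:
 -Integral(1/(log(-_y) + log(3)), (_y, u(x)))/2 = C1 - x


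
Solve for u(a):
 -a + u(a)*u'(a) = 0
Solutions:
 u(a) = -sqrt(C1 + a^2)
 u(a) = sqrt(C1 + a^2)


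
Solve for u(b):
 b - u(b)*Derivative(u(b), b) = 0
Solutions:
 u(b) = -sqrt(C1 + b^2)
 u(b) = sqrt(C1 + b^2)


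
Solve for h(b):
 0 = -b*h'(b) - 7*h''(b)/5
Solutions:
 h(b) = C1 + C2*erf(sqrt(70)*b/14)


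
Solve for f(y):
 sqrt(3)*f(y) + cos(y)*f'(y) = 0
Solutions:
 f(y) = C1*(sin(y) - 1)^(sqrt(3)/2)/(sin(y) + 1)^(sqrt(3)/2)


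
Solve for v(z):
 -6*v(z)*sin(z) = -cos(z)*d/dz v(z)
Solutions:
 v(z) = C1/cos(z)^6


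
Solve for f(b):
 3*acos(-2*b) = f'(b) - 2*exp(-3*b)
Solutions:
 f(b) = C1 + 3*b*acos(-2*b) + 3*sqrt(1 - 4*b^2)/2 - 2*exp(-3*b)/3


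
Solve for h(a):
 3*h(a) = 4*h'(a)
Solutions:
 h(a) = C1*exp(3*a/4)


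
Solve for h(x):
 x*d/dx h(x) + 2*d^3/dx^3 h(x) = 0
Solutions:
 h(x) = C1 + Integral(C2*airyai(-2^(2/3)*x/2) + C3*airybi(-2^(2/3)*x/2), x)


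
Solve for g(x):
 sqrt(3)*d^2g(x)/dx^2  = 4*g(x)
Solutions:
 g(x) = C1*exp(-2*3^(3/4)*x/3) + C2*exp(2*3^(3/4)*x/3)


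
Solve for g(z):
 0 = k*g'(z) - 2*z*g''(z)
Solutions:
 g(z) = C1 + z^(re(k)/2 + 1)*(C2*sin(log(z)*Abs(im(k))/2) + C3*cos(log(z)*im(k)/2))


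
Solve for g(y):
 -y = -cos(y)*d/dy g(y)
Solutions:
 g(y) = C1 + Integral(y/cos(y), y)


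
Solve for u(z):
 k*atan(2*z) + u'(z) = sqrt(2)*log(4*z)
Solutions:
 u(z) = C1 - k*(z*atan(2*z) - log(4*z^2 + 1)/4) + sqrt(2)*z*(log(z) - 1) + 2*sqrt(2)*z*log(2)


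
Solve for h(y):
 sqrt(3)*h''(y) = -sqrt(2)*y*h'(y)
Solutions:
 h(y) = C1 + C2*erf(6^(3/4)*y/6)


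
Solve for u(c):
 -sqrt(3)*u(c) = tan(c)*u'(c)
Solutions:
 u(c) = C1/sin(c)^(sqrt(3))


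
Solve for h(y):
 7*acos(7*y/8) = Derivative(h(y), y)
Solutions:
 h(y) = C1 + 7*y*acos(7*y/8) - sqrt(64 - 49*y^2)


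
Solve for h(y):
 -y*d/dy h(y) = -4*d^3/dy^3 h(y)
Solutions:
 h(y) = C1 + Integral(C2*airyai(2^(1/3)*y/2) + C3*airybi(2^(1/3)*y/2), y)


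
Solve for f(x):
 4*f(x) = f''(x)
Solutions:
 f(x) = C1*exp(-2*x) + C2*exp(2*x)


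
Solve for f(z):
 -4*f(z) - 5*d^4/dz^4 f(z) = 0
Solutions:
 f(z) = (C1*sin(5^(3/4)*z/5) + C2*cos(5^(3/4)*z/5))*exp(-5^(3/4)*z/5) + (C3*sin(5^(3/4)*z/5) + C4*cos(5^(3/4)*z/5))*exp(5^(3/4)*z/5)


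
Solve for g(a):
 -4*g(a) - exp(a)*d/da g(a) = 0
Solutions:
 g(a) = C1*exp(4*exp(-a))


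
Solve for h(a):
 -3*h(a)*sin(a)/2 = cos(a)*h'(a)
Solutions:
 h(a) = C1*cos(a)^(3/2)


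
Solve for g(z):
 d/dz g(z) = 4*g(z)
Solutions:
 g(z) = C1*exp(4*z)


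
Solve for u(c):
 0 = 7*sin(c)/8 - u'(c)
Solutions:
 u(c) = C1 - 7*cos(c)/8


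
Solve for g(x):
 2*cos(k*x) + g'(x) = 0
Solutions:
 g(x) = C1 - 2*sin(k*x)/k


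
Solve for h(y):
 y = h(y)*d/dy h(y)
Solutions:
 h(y) = -sqrt(C1 + y^2)
 h(y) = sqrt(C1 + y^2)


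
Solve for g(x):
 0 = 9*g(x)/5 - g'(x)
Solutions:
 g(x) = C1*exp(9*x/5)


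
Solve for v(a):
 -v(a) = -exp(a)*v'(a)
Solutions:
 v(a) = C1*exp(-exp(-a))


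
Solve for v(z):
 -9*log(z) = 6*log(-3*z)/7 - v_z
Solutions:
 v(z) = C1 + 69*z*log(z)/7 + 3*z*(-23 + 2*log(3) + 2*I*pi)/7


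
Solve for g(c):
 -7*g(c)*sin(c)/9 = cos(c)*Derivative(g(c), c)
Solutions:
 g(c) = C1*cos(c)^(7/9)


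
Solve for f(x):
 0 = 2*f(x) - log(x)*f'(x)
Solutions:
 f(x) = C1*exp(2*li(x))


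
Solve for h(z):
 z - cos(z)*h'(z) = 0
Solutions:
 h(z) = C1 + Integral(z/cos(z), z)


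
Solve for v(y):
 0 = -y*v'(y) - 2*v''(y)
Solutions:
 v(y) = C1 + C2*erf(y/2)


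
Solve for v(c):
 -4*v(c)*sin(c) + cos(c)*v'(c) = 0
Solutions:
 v(c) = C1/cos(c)^4


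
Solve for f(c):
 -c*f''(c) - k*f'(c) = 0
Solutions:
 f(c) = C1 + c^(1 - re(k))*(C2*sin(log(c)*Abs(im(k))) + C3*cos(log(c)*im(k)))


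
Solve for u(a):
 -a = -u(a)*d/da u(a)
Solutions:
 u(a) = -sqrt(C1 + a^2)
 u(a) = sqrt(C1 + a^2)


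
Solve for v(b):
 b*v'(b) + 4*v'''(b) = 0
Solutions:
 v(b) = C1 + Integral(C2*airyai(-2^(1/3)*b/2) + C3*airybi(-2^(1/3)*b/2), b)


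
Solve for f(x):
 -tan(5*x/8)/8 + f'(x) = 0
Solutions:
 f(x) = C1 - log(cos(5*x/8))/5


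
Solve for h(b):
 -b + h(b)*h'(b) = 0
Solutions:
 h(b) = -sqrt(C1 + b^2)
 h(b) = sqrt(C1 + b^2)


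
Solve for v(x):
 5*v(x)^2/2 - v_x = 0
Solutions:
 v(x) = -2/(C1 + 5*x)


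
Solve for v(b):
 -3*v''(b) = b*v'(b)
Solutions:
 v(b) = C1 + C2*erf(sqrt(6)*b/6)


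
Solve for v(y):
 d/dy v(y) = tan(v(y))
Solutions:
 v(y) = pi - asin(C1*exp(y))
 v(y) = asin(C1*exp(y))


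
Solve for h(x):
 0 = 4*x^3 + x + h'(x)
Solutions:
 h(x) = C1 - x^4 - x^2/2


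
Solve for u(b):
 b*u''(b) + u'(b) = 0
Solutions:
 u(b) = C1 + C2*log(b)


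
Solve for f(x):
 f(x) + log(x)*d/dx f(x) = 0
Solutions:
 f(x) = C1*exp(-li(x))


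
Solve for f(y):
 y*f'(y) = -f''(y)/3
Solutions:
 f(y) = C1 + C2*erf(sqrt(6)*y/2)


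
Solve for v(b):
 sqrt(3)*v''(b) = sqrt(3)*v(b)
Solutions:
 v(b) = C1*exp(-b) + C2*exp(b)


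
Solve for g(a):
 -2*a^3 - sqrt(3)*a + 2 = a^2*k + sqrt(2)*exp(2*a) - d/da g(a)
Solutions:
 g(a) = C1 + a^4/2 + a^3*k/3 + sqrt(3)*a^2/2 - 2*a + sqrt(2)*exp(2*a)/2


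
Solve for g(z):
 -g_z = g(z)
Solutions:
 g(z) = C1*exp(-z)


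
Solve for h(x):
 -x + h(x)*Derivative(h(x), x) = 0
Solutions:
 h(x) = -sqrt(C1 + x^2)
 h(x) = sqrt(C1 + x^2)


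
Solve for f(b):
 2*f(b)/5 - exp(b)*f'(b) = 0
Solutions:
 f(b) = C1*exp(-2*exp(-b)/5)


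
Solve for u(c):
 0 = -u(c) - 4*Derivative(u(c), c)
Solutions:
 u(c) = C1*exp(-c/4)


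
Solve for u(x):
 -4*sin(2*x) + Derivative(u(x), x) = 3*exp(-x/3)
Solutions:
 u(x) = C1 - 2*cos(2*x) - 9*exp(-x/3)


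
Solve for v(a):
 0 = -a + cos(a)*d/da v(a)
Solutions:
 v(a) = C1 + Integral(a/cos(a), a)


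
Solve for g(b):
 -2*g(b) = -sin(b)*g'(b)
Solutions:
 g(b) = C1*(cos(b) - 1)/(cos(b) + 1)


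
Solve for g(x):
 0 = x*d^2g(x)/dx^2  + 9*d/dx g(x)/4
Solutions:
 g(x) = C1 + C2/x^(5/4)


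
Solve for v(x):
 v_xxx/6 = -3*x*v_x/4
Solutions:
 v(x) = C1 + Integral(C2*airyai(-6^(2/3)*x/2) + C3*airybi(-6^(2/3)*x/2), x)


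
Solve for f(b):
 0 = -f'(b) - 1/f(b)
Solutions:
 f(b) = -sqrt(C1 - 2*b)
 f(b) = sqrt(C1 - 2*b)


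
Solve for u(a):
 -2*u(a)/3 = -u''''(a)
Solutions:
 u(a) = C1*exp(-2^(1/4)*3^(3/4)*a/3) + C2*exp(2^(1/4)*3^(3/4)*a/3) + C3*sin(2^(1/4)*3^(3/4)*a/3) + C4*cos(2^(1/4)*3^(3/4)*a/3)


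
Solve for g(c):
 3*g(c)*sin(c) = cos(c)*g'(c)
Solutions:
 g(c) = C1/cos(c)^3


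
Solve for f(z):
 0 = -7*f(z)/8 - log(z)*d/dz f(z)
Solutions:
 f(z) = C1*exp(-7*li(z)/8)


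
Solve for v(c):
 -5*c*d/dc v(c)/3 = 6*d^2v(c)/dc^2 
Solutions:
 v(c) = C1 + C2*erf(sqrt(5)*c/6)


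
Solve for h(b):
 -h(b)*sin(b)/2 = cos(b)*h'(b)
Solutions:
 h(b) = C1*sqrt(cos(b))


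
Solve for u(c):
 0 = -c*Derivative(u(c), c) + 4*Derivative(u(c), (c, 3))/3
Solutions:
 u(c) = C1 + Integral(C2*airyai(6^(1/3)*c/2) + C3*airybi(6^(1/3)*c/2), c)


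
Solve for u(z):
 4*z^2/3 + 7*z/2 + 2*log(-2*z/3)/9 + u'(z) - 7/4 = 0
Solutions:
 u(z) = C1 - 4*z^3/9 - 7*z^2/4 - 2*z*log(-z)/9 + z*(-8*log(2) + 8*log(3) + 71)/36


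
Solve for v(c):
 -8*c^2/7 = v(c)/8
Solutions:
 v(c) = -64*c^2/7


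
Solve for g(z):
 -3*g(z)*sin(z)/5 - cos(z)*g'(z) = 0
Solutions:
 g(z) = C1*cos(z)^(3/5)


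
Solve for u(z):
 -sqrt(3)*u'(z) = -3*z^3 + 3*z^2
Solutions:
 u(z) = C1 + sqrt(3)*z^4/4 - sqrt(3)*z^3/3


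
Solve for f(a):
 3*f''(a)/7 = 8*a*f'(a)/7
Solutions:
 f(a) = C1 + C2*erfi(2*sqrt(3)*a/3)


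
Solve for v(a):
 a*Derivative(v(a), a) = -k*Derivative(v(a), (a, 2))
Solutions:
 v(a) = C1 + C2*sqrt(k)*erf(sqrt(2)*a*sqrt(1/k)/2)


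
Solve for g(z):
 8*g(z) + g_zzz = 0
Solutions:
 g(z) = C3*exp(-2*z) + (C1*sin(sqrt(3)*z) + C2*cos(sqrt(3)*z))*exp(z)


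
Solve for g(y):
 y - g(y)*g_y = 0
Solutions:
 g(y) = -sqrt(C1 + y^2)
 g(y) = sqrt(C1 + y^2)


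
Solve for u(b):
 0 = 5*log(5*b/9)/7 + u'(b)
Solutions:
 u(b) = C1 - 5*b*log(b)/7 - 5*b*log(5)/7 + 5*b/7 + 10*b*log(3)/7


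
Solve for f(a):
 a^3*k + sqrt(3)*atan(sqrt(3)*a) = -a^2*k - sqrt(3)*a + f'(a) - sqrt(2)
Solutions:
 f(a) = C1 + a^4*k/4 + a^3*k/3 + sqrt(3)*a^2/2 + sqrt(2)*a + sqrt(3)*(a*atan(sqrt(3)*a) - sqrt(3)*log(3*a^2 + 1)/6)


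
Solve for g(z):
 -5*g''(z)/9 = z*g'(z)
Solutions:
 g(z) = C1 + C2*erf(3*sqrt(10)*z/10)


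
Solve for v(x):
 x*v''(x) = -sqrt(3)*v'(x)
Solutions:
 v(x) = C1 + C2*x^(1 - sqrt(3))


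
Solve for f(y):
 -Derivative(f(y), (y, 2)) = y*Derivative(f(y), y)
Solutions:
 f(y) = C1 + C2*erf(sqrt(2)*y/2)


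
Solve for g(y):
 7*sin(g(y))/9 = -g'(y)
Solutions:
 7*y/9 + log(cos(g(y)) - 1)/2 - log(cos(g(y)) + 1)/2 = C1


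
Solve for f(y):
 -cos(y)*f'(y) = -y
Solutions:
 f(y) = C1 + Integral(y/cos(y), y)


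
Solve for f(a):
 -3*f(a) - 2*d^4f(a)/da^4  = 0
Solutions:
 f(a) = (C1*sin(6^(1/4)*a/2) + C2*cos(6^(1/4)*a/2))*exp(-6^(1/4)*a/2) + (C3*sin(6^(1/4)*a/2) + C4*cos(6^(1/4)*a/2))*exp(6^(1/4)*a/2)


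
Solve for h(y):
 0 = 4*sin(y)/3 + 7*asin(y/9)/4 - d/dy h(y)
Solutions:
 h(y) = C1 + 7*y*asin(y/9)/4 + 7*sqrt(81 - y^2)/4 - 4*cos(y)/3


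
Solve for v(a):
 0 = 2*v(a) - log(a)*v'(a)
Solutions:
 v(a) = C1*exp(2*li(a))


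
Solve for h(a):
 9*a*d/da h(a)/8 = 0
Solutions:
 h(a) = C1


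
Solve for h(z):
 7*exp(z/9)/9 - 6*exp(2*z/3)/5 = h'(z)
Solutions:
 h(z) = C1 + 7*exp(z/9) - 9*exp(2*z/3)/5


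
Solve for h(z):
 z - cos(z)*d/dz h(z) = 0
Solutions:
 h(z) = C1 + Integral(z/cos(z), z)


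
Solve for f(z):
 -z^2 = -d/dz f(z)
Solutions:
 f(z) = C1 + z^3/3


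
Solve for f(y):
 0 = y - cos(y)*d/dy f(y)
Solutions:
 f(y) = C1 + Integral(y/cos(y), y)


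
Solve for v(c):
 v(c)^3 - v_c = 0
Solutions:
 v(c) = -sqrt(2)*sqrt(-1/(C1 + c))/2
 v(c) = sqrt(2)*sqrt(-1/(C1 + c))/2


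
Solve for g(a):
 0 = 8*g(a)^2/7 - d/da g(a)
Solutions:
 g(a) = -7/(C1 + 8*a)


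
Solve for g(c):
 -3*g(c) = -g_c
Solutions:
 g(c) = C1*exp(3*c)


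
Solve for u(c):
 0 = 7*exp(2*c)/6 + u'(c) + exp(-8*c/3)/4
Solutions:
 u(c) = C1 - 7*exp(2*c)/12 + 3*exp(-8*c/3)/32


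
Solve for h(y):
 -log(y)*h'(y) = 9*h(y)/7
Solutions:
 h(y) = C1*exp(-9*li(y)/7)


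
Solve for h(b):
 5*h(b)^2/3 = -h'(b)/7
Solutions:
 h(b) = 3/(C1 + 35*b)


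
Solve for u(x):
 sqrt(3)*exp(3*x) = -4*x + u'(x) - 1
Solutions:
 u(x) = C1 + 2*x^2 + x + sqrt(3)*exp(3*x)/3


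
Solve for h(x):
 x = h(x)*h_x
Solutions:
 h(x) = -sqrt(C1 + x^2)
 h(x) = sqrt(C1 + x^2)


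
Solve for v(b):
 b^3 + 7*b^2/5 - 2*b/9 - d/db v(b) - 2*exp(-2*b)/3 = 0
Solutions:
 v(b) = C1 + b^4/4 + 7*b^3/15 - b^2/9 + exp(-2*b)/3


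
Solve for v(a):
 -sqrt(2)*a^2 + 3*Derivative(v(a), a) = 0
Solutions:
 v(a) = C1 + sqrt(2)*a^3/9


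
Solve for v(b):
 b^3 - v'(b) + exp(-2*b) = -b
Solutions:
 v(b) = C1 + b^4/4 + b^2/2 - exp(-2*b)/2


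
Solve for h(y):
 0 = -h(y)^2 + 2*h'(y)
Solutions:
 h(y) = -2/(C1 + y)


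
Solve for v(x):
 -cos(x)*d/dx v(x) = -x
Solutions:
 v(x) = C1 + Integral(x/cos(x), x)


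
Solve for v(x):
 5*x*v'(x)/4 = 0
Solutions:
 v(x) = C1


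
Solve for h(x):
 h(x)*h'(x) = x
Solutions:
 h(x) = -sqrt(C1 + x^2)
 h(x) = sqrt(C1 + x^2)


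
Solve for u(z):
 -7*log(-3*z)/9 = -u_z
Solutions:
 u(z) = C1 + 7*z*log(-z)/9 + 7*z*(-1 + log(3))/9


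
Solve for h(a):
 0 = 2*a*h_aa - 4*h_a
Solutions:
 h(a) = C1 + C2*a^3


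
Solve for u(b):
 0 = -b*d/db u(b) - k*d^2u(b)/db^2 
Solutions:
 u(b) = C1 + C2*sqrt(k)*erf(sqrt(2)*b*sqrt(1/k)/2)


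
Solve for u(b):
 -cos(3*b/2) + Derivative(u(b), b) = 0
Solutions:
 u(b) = C1 + 2*sin(3*b/2)/3


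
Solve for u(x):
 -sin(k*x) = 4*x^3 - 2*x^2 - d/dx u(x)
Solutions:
 u(x) = C1 + x^4 - 2*x^3/3 - cos(k*x)/k


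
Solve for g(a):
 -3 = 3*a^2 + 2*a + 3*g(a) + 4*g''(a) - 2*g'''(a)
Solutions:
 g(a) = C1*exp(a*(-2^(1/3)*(9*sqrt(145) + 113)^(1/3) - 8*2^(2/3)/(9*sqrt(145) + 113)^(1/3) + 8)/12)*sin(2^(1/3)*sqrt(3)*a*(-(9*sqrt(145) + 113)^(1/3) + 8*2^(1/3)/(9*sqrt(145) + 113)^(1/3))/12) + C2*exp(a*(-2^(1/3)*(9*sqrt(145) + 113)^(1/3) - 8*2^(2/3)/(9*sqrt(145) + 113)^(1/3) + 8)/12)*cos(2^(1/3)*sqrt(3)*a*(-(9*sqrt(145) + 113)^(1/3) + 8*2^(1/3)/(9*sqrt(145) + 113)^(1/3))/12) + C3*exp(a*(8*2^(2/3)/(9*sqrt(145) + 113)^(1/3) + 4 + 2^(1/3)*(9*sqrt(145) + 113)^(1/3))/6) - a^2 - 2*a/3 + 5/3


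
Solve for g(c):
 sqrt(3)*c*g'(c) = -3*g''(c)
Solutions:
 g(c) = C1 + C2*erf(sqrt(2)*3^(3/4)*c/6)


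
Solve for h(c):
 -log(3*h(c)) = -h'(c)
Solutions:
 -Integral(1/(log(_y) + log(3)), (_y, h(c))) = C1 - c


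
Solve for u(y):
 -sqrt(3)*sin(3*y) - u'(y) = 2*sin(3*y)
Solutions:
 u(y) = C1 + sqrt(3)*cos(3*y)/3 + 2*cos(3*y)/3


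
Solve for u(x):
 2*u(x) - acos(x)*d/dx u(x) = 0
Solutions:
 u(x) = C1*exp(2*Integral(1/acos(x), x))


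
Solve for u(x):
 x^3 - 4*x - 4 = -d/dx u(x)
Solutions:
 u(x) = C1 - x^4/4 + 2*x^2 + 4*x


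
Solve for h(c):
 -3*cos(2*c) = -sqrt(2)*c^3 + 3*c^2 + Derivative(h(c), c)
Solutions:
 h(c) = C1 + sqrt(2)*c^4/4 - c^3 - 3*sin(2*c)/2
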